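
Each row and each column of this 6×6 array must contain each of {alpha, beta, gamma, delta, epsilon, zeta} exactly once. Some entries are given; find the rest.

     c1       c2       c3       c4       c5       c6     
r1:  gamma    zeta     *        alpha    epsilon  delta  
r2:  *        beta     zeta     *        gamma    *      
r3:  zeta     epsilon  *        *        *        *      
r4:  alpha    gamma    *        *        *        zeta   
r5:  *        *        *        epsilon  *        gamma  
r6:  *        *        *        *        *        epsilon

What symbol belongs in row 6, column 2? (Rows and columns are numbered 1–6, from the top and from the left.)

alpha

(r1,c3): row 1 has {alpha,gamma,delta,epsilon,zeta}; column 3 has {zeta}, so it must be beta.
(r2,c4): row 2 has {beta,gamma,zeta}; column 4 has {alpha,epsilon}, so it must be delta.
(r2,c6): row 2 has {beta,gamma,delta,zeta}; column 6 has {gamma,delta,epsilon,zeta}, so it must be alpha.
(r3,c6): row 3 has {epsilon,zeta}; column 6 has {alpha,gamma,delta,epsilon,zeta}, so it must be beta.
(r4,c4): row 4 has {alpha,gamma,zeta}; column 4 has {alpha,delta,epsilon}, so it must be beta.
(r4,c5): row 4 has {alpha,beta,gamma,zeta}; column 5 has {gamma,epsilon}, so it must be delta.
(r2,c1): row 2 has {alpha,beta,gamma,delta,zeta}; column 1 has {alpha,gamma,zeta}, so it must be epsilon.
(r3,c4): row 3 has {beta,epsilon,zeta}; column 4 has {alpha,beta,delta,epsilon}, so it must be gamma.
(r3,c5): row 3 has {beta,gamma,epsilon,zeta}; column 5 has {gamma,delta,epsilon}, so it must be alpha.
(r4,c3): row 4 has {alpha,beta,gamma,delta,zeta}; column 3 has {beta,zeta}, so it must be epsilon.
(r6,c4): row 6 has {epsilon}; column 4 has {alpha,beta,gamma,delta,epsilon}, so it must be zeta.
(r6,c5): row 6 has {epsilon,zeta}; column 5 has {alpha,gamma,delta,epsilon}, so it must be beta.
(r3,c3): row 3 has {alpha,beta,gamma,epsilon,zeta}; column 3 has {beta,epsilon,zeta}, so it must be delta.
(r5,c3): row 5 has {gamma,epsilon}; column 3 has {beta,delta,epsilon,zeta}, so it must be alpha.
(r5,c5): row 5 has {alpha,gamma,epsilon}; column 5 has {alpha,beta,gamma,delta,epsilon}, so it must be zeta.
(r6,c1): row 6 has {beta,epsilon,zeta}; column 1 has {alpha,gamma,epsilon,zeta}, so it must be delta.
(r6,c2): row 6 has {beta,delta,epsilon,zeta}; column 2 has {beta,gamma,epsilon,zeta}, so it must be alpha.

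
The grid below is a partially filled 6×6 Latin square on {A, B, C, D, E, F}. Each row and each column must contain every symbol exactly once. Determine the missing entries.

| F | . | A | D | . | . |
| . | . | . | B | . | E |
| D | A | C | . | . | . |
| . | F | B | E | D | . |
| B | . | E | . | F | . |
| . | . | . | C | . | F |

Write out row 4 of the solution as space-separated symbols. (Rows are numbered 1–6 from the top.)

C F B E D A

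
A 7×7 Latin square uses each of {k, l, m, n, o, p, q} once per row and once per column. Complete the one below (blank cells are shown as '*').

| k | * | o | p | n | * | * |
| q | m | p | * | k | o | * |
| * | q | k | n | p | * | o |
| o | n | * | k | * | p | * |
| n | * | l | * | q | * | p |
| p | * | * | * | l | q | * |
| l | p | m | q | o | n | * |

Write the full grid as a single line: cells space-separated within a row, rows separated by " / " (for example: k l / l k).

k l o p n m q / q m p l k o n / m q k n p l o / o n q k m p l / n o l m q k p / p k n o l q m / l p m q o n k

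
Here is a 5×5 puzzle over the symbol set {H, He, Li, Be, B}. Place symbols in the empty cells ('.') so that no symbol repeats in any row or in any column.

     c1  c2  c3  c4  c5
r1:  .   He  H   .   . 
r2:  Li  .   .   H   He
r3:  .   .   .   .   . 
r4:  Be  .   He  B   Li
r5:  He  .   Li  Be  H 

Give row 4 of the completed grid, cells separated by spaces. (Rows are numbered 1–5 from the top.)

Be H He B Li

At row 1, column 1: row 1 has {H,He}; column 1 has {He,Li,Be}; that leaves B.
At row 1, column 4: row 1 has {H,He,B}; column 4 has {H,Be,B}; that leaves Li.
At row 1, column 5: row 1 has {H,He,Li,B}; column 5 has {H,He,Li}; that leaves Be.
At row 3, column 1: row 3 is empty so far; column 1 has {He,Li,Be,B}; that leaves H.
At row 3, column 4: row 3 has {H}; column 4 has {H,Li,Be,B}; that leaves He.
At row 3, column 5: row 3 has {H,He}; column 5 has {H,He,Li,Be}; that leaves B.
At row 4, column 2: row 4 has {He,Li,Be,B}; column 2 has {He}; that leaves H.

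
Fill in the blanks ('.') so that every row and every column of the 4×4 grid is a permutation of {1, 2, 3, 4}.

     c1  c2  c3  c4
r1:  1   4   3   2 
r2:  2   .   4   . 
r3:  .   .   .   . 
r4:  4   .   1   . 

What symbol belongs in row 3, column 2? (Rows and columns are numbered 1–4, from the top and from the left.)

1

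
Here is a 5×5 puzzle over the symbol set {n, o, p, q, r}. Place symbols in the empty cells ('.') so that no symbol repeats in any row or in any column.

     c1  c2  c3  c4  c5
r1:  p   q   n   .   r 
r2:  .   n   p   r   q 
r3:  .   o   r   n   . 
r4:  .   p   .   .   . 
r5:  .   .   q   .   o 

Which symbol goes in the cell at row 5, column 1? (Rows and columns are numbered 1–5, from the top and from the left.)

(r1,c4) = o
(r2,c1) = o
(r3,c1) = q
(r3,c5) = p
(r4,c3) = o
(r4,c4) = q
(r4,c5) = n
(r5,c2) = r
(r5,c4) = p
(r4,c1) = r
(r5,c1) = n

n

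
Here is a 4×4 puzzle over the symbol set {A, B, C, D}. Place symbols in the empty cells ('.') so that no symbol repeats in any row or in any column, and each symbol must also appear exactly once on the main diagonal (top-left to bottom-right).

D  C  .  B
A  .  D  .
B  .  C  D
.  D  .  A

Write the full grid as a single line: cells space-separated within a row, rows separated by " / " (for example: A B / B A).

D C A B / A B D C / B A C D / C D B A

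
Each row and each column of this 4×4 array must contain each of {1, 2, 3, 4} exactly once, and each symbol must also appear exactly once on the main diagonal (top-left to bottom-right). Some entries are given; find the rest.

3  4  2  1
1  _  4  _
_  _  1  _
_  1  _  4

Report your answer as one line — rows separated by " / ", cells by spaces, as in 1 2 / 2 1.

3 4 2 1 / 1 2 4 3 / 4 3 1 2 / 2 1 3 4

At row 2, column 2: row 2 has {1,4}; column 2 has {1,4}; the diagonal has {1,3,4}; that leaves 2.
At row 2, column 4: row 2 has {1,2,4}; column 4 has {1,4}; that leaves 3.
At row 3, column 2: row 3 has {1}; column 2 has {1,2,4}; that leaves 3.
At row 3, column 4: row 3 has {1,3}; column 4 has {1,3,4}; that leaves 2.
At row 4, column 1: row 4 has {1,4}; column 1 has {1,3}; that leaves 2.
At row 4, column 3: row 4 has {1,2,4}; column 3 has {1,2,4}; that leaves 3.
At row 3, column 1: row 3 has {1,2,3}; column 1 has {1,2,3}; that leaves 4.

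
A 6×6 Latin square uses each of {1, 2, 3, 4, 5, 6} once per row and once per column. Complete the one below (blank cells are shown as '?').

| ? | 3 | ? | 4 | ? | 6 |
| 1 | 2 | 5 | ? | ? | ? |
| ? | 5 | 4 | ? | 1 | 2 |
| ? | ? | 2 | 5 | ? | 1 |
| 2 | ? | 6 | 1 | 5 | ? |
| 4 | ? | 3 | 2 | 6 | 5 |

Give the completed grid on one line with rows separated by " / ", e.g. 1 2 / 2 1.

row 1 has {3,4,6}; column 1 has {1,2,4} — only 5 is left for (r1,c1).
row 1 has {3,4,5,6}; column 3 has {2,3,4,5,6} — only 1 is left for (r1,c3).
row 1 has {1,3,4,5,6}; column 5 has {1,5,6} — only 2 is left for (r1,c5).
row 5 has {1,2,5,6}; column 2 has {2,3,5} — only 4 is left for (r5,c2).
row 5 has {1,2,4,5,6}; column 6 has {1,2,5,6} — only 3 is left for (r5,c6).
row 6 has {2,3,4,5,6}; column 2 has {2,3,4,5} — only 1 is left for (r6,c2).
row 2 has {1,2,5}; column 6 has {1,2,3,5,6} — only 4 is left for (r2,c6).
row 4 has {1,2,5}; column 2 has {1,2,3,4,5} — only 6 is left for (r4,c2).
row 2 has {1,2,4,5}; column 5 has {1,2,5,6} — only 3 is left for (r2,c5).
row 4 has {1,2,5,6}; column 1 has {1,2,4,5} — only 3 is left for (r4,c1).
row 4 has {1,2,3,5,6}; column 5 has {1,2,3,5,6} — only 4 is left for (r4,c5).
row 2 has {1,2,3,4,5}; column 4 has {1,2,4,5} — only 6 is left for (r2,c4).
row 3 has {1,2,4,5}; column 1 has {1,2,3,4,5} — only 6 is left for (r3,c1).
row 3 has {1,2,4,5,6}; column 4 has {1,2,4,5,6} — only 3 is left for (r3,c4).

5 3 1 4 2 6 / 1 2 5 6 3 4 / 6 5 4 3 1 2 / 3 6 2 5 4 1 / 2 4 6 1 5 3 / 4 1 3 2 6 5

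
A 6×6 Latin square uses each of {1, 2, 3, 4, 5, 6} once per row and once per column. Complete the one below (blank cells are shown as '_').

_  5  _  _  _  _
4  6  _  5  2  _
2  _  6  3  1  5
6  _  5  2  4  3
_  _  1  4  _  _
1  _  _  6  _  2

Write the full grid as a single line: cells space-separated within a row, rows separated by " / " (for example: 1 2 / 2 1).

(r1,c1) = 3
(r1,c4) = 1
(r1,c5) = 6
(r1,c6) = 4
(r2,c3) = 3
(r2,c6) = 1
(r3,c2) = 4
(r4,c2) = 1
(r5,c1) = 5
(r5,c5) = 3
(r5,c6) = 6
(r6,c2) = 3
(r6,c3) = 4
(r6,c5) = 5
(r1,c3) = 2
(r5,c2) = 2

3 5 2 1 6 4 / 4 6 3 5 2 1 / 2 4 6 3 1 5 / 6 1 5 2 4 3 / 5 2 1 4 3 6 / 1 3 4 6 5 2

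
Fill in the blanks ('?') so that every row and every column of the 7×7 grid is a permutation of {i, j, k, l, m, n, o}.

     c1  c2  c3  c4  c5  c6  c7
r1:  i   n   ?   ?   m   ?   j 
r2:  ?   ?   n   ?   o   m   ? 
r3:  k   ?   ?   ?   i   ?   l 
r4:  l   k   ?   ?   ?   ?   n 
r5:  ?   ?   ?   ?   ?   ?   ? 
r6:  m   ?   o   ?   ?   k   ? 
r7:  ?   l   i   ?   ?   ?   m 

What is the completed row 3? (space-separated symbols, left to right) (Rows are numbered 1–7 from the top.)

(r2,c1) = j
(r2,c2) = i
(r2,c7) = k
(r4,c5) = j
(r6,c2) = j
(r6,c7) = i
(r2,c4) = l
(r4,c3) = m
(r5,c7) = o
(r6,c4) = n
(r6,c5) = l
(r3,c3) = j
(r5,c1) = n
(r5,c2) = m
(r5,c5) = k
(r7,c1) = o
(r7,c5) = n
(r7,c6) = j
(r3,c2) = o
(r3,c4) = m
(r3,c6) = n

k o j m i n l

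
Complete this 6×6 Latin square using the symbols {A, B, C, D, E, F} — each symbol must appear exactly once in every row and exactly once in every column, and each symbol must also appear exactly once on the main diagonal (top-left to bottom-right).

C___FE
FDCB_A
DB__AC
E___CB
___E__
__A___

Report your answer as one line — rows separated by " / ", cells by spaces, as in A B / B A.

C A B D F E / F D C B E A / D B E F A C / E F D A C B / A C F E B D / B E A C D F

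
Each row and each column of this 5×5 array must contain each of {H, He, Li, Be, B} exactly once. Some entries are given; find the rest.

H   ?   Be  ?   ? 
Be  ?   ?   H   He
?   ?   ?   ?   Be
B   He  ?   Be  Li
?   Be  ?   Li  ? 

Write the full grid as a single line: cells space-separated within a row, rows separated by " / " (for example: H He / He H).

(r1,c5) = B
(r4,c3) = H
(r5,c1) = He
(r5,c3) = B
(r5,c5) = H
(r1,c2) = Li
(r1,c4) = He
(r2,c2) = B
(r2,c3) = Li
(r3,c1) = Li
(r3,c2) = H
(r3,c3) = He
(r3,c4) = B

H Li Be He B / Be B Li H He / Li H He B Be / B He H Be Li / He Be B Li H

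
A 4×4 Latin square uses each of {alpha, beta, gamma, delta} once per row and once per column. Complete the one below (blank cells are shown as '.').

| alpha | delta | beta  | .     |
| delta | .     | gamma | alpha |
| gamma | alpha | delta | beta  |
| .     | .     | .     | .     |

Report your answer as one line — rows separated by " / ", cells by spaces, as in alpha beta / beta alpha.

(r1,c4) = gamma
(r2,c2) = beta
(r4,c1) = beta
(r4,c2) = gamma
(r4,c3) = alpha
(r4,c4) = delta

alpha delta beta gamma / delta beta gamma alpha / gamma alpha delta beta / beta gamma alpha delta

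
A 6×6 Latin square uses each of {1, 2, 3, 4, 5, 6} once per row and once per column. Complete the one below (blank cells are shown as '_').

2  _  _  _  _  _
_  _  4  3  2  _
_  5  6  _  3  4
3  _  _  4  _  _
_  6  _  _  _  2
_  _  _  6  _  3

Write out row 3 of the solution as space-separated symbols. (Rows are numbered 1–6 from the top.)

1 5 6 2 3 4

(r2,c2) = 1
(r3,c1) = 1
(r3,c4) = 2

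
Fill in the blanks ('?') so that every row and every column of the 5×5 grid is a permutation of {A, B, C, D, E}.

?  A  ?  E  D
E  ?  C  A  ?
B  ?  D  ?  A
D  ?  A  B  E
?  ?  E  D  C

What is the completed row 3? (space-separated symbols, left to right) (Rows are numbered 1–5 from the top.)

(r1,c1) = C
(r1,c3) = B
(r2,c5) = B
(r3,c4) = C
(r4,c2) = C
(r5,c1) = A
(r5,c2) = B
(r2,c2) = D
(r3,c2) = E

B E D C A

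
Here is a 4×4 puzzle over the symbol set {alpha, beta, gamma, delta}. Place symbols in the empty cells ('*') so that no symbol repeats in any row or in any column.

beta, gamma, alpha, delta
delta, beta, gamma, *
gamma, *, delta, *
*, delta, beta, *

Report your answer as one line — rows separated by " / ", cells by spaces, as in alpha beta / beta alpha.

row 2 has {beta,gamma,delta}; column 4 has {delta} — only alpha is left for (r2,c4).
row 3 has {gamma,delta}; column 2 has {beta,gamma,delta} — only alpha is left for (r3,c2).
row 3 has {alpha,gamma,delta}; column 4 has {alpha,delta} — only beta is left for (r3,c4).
row 4 has {beta,delta}; column 1 has {beta,gamma,delta} — only alpha is left for (r4,c1).
row 4 has {alpha,beta,delta}; column 4 has {alpha,beta,delta} — only gamma is left for (r4,c4).

beta gamma alpha delta / delta beta gamma alpha / gamma alpha delta beta / alpha delta beta gamma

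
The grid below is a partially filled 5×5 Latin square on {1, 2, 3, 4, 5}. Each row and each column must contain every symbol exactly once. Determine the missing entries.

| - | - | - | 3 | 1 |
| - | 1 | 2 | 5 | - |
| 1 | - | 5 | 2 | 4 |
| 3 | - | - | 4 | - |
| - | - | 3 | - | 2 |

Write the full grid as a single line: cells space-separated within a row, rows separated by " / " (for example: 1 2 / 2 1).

2 5 4 3 1 / 4 1 2 5 3 / 1 3 5 2 4 / 3 2 1 4 5 / 5 4 3 1 2

Cell (r1,c3): row 1 has {1,3}; column 3 has {2,3,5} → 4.
Cell (r2,c1): row 2 has {1,2,5}; column 1 has {1,3} → 4.
Cell (r2,c5): row 2 has {1,2,4,5}; column 5 has {1,2,4} → 3.
Cell (r3,c2): row 3 has {1,2,4,5}; column 2 has {1} → 3.
Cell (r4,c3): row 4 has {3,4}; column 3 has {2,3,4,5} → 1.
Cell (r4,c5): row 4 has {1,3,4}; column 5 has {1,2,3,4} → 5.
Cell (r5,c1): row 5 has {2,3}; column 1 has {1,3,4} → 5.
Cell (r5,c2): row 5 has {2,3,5}; column 2 has {1,3} → 4.
Cell (r5,c4): row 5 has {2,3,4,5}; column 4 has {2,3,4,5} → 1.
Cell (r1,c1): row 1 has {1,3,4}; column 1 has {1,3,4,5} → 2.
Cell (r1,c2): row 1 has {1,2,3,4}; column 2 has {1,3,4} → 5.
Cell (r4,c2): row 4 has {1,3,4,5}; column 2 has {1,3,4,5} → 2.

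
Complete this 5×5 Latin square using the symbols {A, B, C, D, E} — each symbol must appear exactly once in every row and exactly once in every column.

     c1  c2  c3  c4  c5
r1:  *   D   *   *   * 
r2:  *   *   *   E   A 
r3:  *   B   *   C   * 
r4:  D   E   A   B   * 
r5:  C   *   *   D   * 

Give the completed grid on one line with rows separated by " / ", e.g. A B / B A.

E D C A B / B C D E A / A B E C D / D E A B C / C A B D E

(r1,c4) = A
(r2,c1) = B
(r2,c2) = C
(r2,c3) = D
(r3,c3) = E
(r3,c5) = D
(r4,c5) = C
(r5,c2) = A
(r5,c3) = B
(r5,c5) = E
(r1,c1) = E
(r1,c3) = C
(r1,c5) = B
(r3,c1) = A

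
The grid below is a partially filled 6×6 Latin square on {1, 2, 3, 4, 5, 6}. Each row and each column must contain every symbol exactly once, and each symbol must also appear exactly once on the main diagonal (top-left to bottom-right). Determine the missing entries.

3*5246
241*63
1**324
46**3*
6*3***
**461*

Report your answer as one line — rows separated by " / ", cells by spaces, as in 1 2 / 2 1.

3 1 5 2 4 6 / 2 4 1 5 6 3 / 1 5 6 3 2 4 / 4 6 2 1 3 5 / 6 2 3 4 5 1 / 5 3 4 6 1 2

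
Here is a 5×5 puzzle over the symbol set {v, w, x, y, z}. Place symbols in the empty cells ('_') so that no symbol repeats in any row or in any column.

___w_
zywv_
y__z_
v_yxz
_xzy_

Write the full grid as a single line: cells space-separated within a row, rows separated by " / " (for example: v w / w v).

Cell (r1,c1): row 1 has {w}; column 1 has {v,y,z} → x.
Cell (r1,c3): row 1 has {w,x}; column 3 has {w,y,z} → v.
Cell (r1,c5): row 1 has {v,w,x}; column 5 has {z} → y.
Cell (r2,c5): row 2 has {v,w,y,z}; column 5 has {y,z} → x.
Cell (r3,c3): row 3 has {y,z}; column 3 has {v,w,y,z} → x.
Cell (r4,c2): row 4 has {v,x,y,z}; column 2 has {x,y} → w.
Cell (r5,c1): row 5 has {x,y,z}; column 1 has {v,x,y,z} → w.
Cell (r5,c5): row 5 has {w,x,y,z}; column 5 has {x,y,z} → v.
Cell (r1,c2): row 1 has {v,w,x,y}; column 2 has {w,x,y} → z.
Cell (r3,c2): row 3 has {x,y,z}; column 2 has {w,x,y,z} → v.
Cell (r3,c5): row 3 has {v,x,y,z}; column 5 has {v,x,y,z} → w.

x z v w y / z y w v x / y v x z w / v w y x z / w x z y v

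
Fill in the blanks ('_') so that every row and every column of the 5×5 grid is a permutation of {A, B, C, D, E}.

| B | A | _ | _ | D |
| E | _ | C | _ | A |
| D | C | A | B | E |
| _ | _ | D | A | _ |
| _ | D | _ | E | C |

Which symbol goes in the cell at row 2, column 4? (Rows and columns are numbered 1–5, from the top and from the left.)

D

row 1 has {A,B,D}; column 3 has {A,C,D} — only E is left for (r1,c3).
row 1 has {A,B,D,E}; column 4 has {A,B,E} — only C is left for (r1,c4).
row 2 has {A,C,E}; column 2 has {A,C,D} — only B is left for (r2,c2).
row 2 has {A,B,C,E}; column 4 has {A,B,C,E} — only D is left for (r2,c4).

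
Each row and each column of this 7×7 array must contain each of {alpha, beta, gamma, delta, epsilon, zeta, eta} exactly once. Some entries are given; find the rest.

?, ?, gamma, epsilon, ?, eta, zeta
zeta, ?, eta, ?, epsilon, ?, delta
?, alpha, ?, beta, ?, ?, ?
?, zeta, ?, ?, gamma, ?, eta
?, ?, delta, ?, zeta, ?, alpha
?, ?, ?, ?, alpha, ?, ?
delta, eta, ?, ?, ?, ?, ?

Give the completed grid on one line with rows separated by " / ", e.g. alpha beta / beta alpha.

alpha beta gamma epsilon delta eta zeta / zeta gamma eta alpha epsilon beta delta / gamma alpha zeta beta eta delta epsilon / epsilon zeta beta delta gamma alpha eta / beta epsilon delta eta zeta gamma alpha / eta delta epsilon gamma alpha zeta beta / delta eta alpha zeta beta epsilon gamma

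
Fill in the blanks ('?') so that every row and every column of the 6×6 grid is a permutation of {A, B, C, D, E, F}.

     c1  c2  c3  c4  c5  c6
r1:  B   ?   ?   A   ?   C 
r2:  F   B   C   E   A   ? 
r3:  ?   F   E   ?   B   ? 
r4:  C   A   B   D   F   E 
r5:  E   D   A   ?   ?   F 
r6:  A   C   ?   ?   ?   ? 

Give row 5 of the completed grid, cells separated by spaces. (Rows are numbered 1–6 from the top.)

E D A B C F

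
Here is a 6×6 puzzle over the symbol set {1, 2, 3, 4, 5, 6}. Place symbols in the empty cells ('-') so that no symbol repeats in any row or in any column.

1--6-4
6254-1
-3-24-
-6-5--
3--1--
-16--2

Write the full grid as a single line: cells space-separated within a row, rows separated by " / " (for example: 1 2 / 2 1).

row 1 has {1,4,6}; column 2 has {1,2,3,6} — only 5 is left for (r1,c2).
row 2 has {1,2,4,5,6}; column 5 has {4} — only 3 is left for (r2,c5).
row 3 has {2,3,4}; column 1 has {1,3,6} — only 5 is left for (r3,c1).
row 3 has {2,3,4,5}; column 3 has {5,6} — only 1 is left for (r3,c3).
row 3 has {1,2,3,4,5}; column 6 has {1,2,4} — only 6 is left for (r3,c6).
row 4 has {5,6}; column 6 has {1,2,4,6} — only 3 is left for (r4,c6).
row 5 has {1,3}; column 2 has {1,2,3,5,6} — only 4 is left for (r5,c2).
row 5 has {1,3,4}; column 3 has {1,5,6} — only 2 is left for (r5,c3).
row 5 has {1,2,3,4}; column 6 has {1,2,3,4,6} — only 5 is left for (r5,c6).
row 6 has {1,2,6}; column 1 has {1,3,5,6} — only 4 is left for (r6,c1).
row 6 has {1,2,4,6}; column 4 has {1,2,4,5,6} — only 3 is left for (r6,c4).
row 6 has {1,2,3,4,6}; column 5 has {3,4} — only 5 is left for (r6,c5).
row 1 has {1,4,5,6}; column 3 has {1,2,5,6} — only 3 is left for (r1,c3).
row 1 has {1,3,4,5,6}; column 5 has {3,4,5} — only 2 is left for (r1,c5).
row 4 has {3,5,6}; column 1 has {1,3,4,5,6} — only 2 is left for (r4,c1).
row 4 has {2,3,5,6}; column 3 has {1,2,3,5,6} — only 4 is left for (r4,c3).
row 4 has {2,3,4,5,6}; column 5 has {2,3,4,5} — only 1 is left for (r4,c5).
row 5 has {1,2,3,4,5}; column 5 has {1,2,3,4,5} — only 6 is left for (r5,c5).

1 5 3 6 2 4 / 6 2 5 4 3 1 / 5 3 1 2 4 6 / 2 6 4 5 1 3 / 3 4 2 1 6 5 / 4 1 6 3 5 2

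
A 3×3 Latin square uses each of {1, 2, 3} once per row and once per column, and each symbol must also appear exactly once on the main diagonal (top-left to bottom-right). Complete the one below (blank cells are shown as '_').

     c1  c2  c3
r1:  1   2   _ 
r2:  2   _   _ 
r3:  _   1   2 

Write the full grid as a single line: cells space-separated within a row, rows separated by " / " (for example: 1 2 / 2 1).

1 2 3 / 2 3 1 / 3 1 2

row 1 has {1,2}; column 3 has {2} — only 3 is left for (r1,c3).
row 2 has {2}; column 2 has {1,2}; the diagonal has {1,2} — only 3 is left for (r2,c2).
row 2 has {2,3}; column 3 has {2,3} — only 1 is left for (r2,c3).
row 3 has {1,2}; column 1 has {1,2} — only 3 is left for (r3,c1).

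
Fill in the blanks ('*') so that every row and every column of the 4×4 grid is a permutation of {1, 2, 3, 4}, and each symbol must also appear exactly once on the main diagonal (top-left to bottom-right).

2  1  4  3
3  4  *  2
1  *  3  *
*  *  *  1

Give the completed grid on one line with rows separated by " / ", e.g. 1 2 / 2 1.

(r2,c3): row 2 has {2,3,4}; column 3 has {3,4}, so it must be 1.
(r3,c2): row 3 has {1,3}; column 2 has {1,4}, so it must be 2.
(r3,c4): row 3 has {1,2,3}; column 4 has {1,2,3}, so it must be 4.
(r4,c1): row 4 has {1}; column 1 has {1,2,3}, so it must be 4.
(r4,c2): row 4 has {1,4}; column 2 has {1,2,4}, so it must be 3.
(r4,c3): row 4 has {1,3,4}; column 3 has {1,3,4}, so it must be 2.

2 1 4 3 / 3 4 1 2 / 1 2 3 4 / 4 3 2 1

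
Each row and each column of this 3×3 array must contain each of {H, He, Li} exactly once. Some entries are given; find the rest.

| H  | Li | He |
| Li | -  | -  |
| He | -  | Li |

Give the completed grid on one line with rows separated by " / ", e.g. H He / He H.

(r2,c3): row 2 has {Li}; column 3 has {He,Li}, so it must be H.
(r3,c2): row 3 has {He,Li}; column 2 has {Li}, so it must be H.
(r2,c2): row 2 has {H,Li}; column 2 has {H,Li}, so it must be He.

H Li He / Li He H / He H Li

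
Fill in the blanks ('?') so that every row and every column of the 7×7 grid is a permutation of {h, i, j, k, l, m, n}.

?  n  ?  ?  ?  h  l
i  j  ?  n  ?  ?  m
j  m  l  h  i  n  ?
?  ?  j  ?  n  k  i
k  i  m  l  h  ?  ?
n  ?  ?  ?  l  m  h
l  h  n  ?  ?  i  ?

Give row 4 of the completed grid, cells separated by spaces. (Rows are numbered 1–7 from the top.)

h l j m n k i

(r1,c1): row 1 has {h,l,n}; column 1 has {i,j,k,l,n}, so it must be m.
(r2,c5): row 2 has {i,j,m,n}; column 5 has {h,i,l,n}, so it must be k.
(r2,c6): row 2 has {i,j,k,m,n}; column 6 has {h,i,k,m,n}, so it must be l.
(r3,c7): row 3 has {h,i,j,l,m,n}; column 7 has {h,i,l,m}, so it must be k.
(r4,c1): row 4 has {i,j,k,n}; column 1 has {i,j,k,l,m,n}, so it must be h.
(r4,c2): row 4 has {h,i,j,k,n}; column 2 has {h,i,j,m,n}, so it must be l.
(r4,c4): row 4 has {h,i,j,k,l,n}; column 4 has {h,l,n}, so it must be m.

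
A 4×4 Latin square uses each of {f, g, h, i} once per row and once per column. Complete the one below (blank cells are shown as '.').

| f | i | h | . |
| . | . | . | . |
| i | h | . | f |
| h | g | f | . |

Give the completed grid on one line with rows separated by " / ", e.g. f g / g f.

(r1,c4) = g
(r2,c1) = g
(r2,c2) = f
(r2,c3) = i
(r2,c4) = h
(r3,c3) = g
(r4,c4) = i

f i h g / g f i h / i h g f / h g f i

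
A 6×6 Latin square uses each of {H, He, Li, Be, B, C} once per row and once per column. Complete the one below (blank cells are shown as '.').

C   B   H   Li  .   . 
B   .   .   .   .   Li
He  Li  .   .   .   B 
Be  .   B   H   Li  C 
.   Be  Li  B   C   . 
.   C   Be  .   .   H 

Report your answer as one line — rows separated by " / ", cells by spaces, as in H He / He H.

C B H Li He Be / B H He C Be Li / He Li C Be H B / Be He B H Li C / H Be Li B C He / Li C Be He B H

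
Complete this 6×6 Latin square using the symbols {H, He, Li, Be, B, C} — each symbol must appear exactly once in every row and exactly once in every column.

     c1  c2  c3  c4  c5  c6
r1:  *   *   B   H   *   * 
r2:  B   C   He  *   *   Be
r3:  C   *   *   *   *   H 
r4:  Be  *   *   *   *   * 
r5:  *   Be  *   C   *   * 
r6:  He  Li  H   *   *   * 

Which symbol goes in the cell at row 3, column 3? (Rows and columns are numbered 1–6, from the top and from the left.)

Be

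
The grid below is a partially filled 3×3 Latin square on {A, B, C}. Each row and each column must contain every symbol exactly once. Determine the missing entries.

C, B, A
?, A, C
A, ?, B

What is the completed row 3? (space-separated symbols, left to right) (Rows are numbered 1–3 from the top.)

A C B

(r2,c1) = B
(r3,c2) = C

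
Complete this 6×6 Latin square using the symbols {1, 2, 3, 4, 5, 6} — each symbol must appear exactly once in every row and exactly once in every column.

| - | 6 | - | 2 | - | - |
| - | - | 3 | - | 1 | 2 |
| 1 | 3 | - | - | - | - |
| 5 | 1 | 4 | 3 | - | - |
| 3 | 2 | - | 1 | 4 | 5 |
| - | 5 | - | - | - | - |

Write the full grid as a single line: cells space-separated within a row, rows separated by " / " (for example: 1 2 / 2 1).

4 6 5 2 3 1 / 6 4 3 5 1 2 / 1 3 2 6 5 4 / 5 1 4 3 2 6 / 3 2 6 1 4 5 / 2 5 1 4 6 3

(r1,c1) = 4
(r2,c1) = 6
(r2,c2) = 4
(r2,c4) = 5
(r4,c6) = 6
(r5,c3) = 6
(r6,c1) = 2
(r6,c3) = 1
(r1,c3) = 5
(r1,c5) = 3
(r1,c6) = 1
(r3,c3) = 2
(r3,c6) = 4
(r4,c5) = 2
(r6,c5) = 6
(r6,c6) = 3
(r3,c4) = 6
(r3,c5) = 5
(r6,c4) = 4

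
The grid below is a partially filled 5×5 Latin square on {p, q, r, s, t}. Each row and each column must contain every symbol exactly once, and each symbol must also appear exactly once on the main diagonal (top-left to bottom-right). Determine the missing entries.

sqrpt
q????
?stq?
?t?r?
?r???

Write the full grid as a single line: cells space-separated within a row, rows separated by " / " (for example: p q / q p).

row 2 has {q}; column 2 has {q,r,s,t}; the diagonal has {r,s,t} — only p is left for (r2,c2).
row 2 has {p,q}; column 3 has {r,t} — only s is left for (r2,c3).
row 2 has {p,q,s}; column 4 has {p,q,r} — only t is left for (r2,c4).
row 2 has {p,q,s,t}; column 5 has {t} — only r is left for (r2,c5).
row 3 has {q,s,t}; column 5 has {r,t} — only p is left for (r3,c5).
row 4 has {r,t}; column 1 has {q,s} — only p is left for (r4,c1).
row 4 has {p,r,t}; column 3 has {r,s,t} — only q is left for (r4,c3).
row 4 has {p,q,r,t}; column 5 has {p,r,t} — only s is left for (r4,c5).
row 5 has {r}; column 1 has {p,q,s} — only t is left for (r5,c1).
row 5 has {r,t}; column 3 has {q,r,s,t} — only p is left for (r5,c3).
row 5 has {p,r,t}; column 4 has {p,q,r,t} — only s is left for (r5,c4).
row 5 has {p,r,s,t}; column 5 has {p,r,s,t}; the diagonal has {p,r,s,t} — only q is left for (r5,c5).
row 3 has {p,q,s,t}; column 1 has {p,q,s,t} — only r is left for (r3,c1).

s q r p t / q p s t r / r s t q p / p t q r s / t r p s q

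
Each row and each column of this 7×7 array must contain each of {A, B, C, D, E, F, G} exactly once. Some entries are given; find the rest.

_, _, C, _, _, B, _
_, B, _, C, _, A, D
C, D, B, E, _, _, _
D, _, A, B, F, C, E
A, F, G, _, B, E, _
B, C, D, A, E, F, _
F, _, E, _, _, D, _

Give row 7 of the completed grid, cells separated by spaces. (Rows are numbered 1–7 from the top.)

F A E G C D B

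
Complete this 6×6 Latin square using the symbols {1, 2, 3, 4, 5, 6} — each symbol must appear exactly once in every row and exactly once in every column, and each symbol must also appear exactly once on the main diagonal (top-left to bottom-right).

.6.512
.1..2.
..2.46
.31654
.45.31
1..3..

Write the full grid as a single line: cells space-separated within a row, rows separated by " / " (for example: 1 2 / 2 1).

4 6 3 5 1 2 / 5 1 6 4 2 3 / 3 5 2 1 4 6 / 2 3 1 6 5 4 / 6 4 5 2 3 1 / 1 2 4 3 6 5

(r1,c1) = 4
(r1,c3) = 3
(r2,c4) = 4
(r3,c2) = 5
(r3,c4) = 1
(r4,c1) = 2
(r5,c1) = 6
(r5,c4) = 2
(r6,c2) = 2
(r6,c5) = 6
(r6,c6) = 5
(r2,c3) = 6
(r2,c6) = 3
(r3,c1) = 3
(r6,c3) = 4
(r2,c1) = 5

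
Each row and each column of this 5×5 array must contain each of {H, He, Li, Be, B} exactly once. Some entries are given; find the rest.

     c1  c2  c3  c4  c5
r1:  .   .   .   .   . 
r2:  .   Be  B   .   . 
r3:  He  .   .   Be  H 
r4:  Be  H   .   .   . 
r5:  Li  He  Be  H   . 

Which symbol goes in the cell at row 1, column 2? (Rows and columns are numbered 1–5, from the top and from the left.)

Li

At row 2, column 1: row 2 has {Be,B}; column 1 has {He,Li,Be}; that leaves H.
At row 3, column 3: row 3 has {H,He,Be}; column 3 has {Be,B}; that leaves Li.
At row 4, column 3: row 4 has {H,Be}; column 3 has {Li,Be,B}; that leaves He.
At row 5, column 5: row 5 has {H,He,Li,Be}; column 5 has {H}; that leaves B.
At row 1, column 1: row 1 is empty so far; column 1 has {H,He,Li,Be}; that leaves B.
At row 1, column 2: row 1 has {B}; column 2 has {H,He,Be}; that leaves Li.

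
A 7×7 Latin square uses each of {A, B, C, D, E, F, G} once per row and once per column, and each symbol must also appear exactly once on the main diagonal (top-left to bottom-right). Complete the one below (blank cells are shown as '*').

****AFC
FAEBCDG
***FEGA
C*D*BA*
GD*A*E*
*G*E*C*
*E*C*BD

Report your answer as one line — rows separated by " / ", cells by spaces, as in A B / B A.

E B G D A F C / F A E B C D G / D C B F E G A / C F D G B A E / G D C A F E B / B G A E D C F / A E F C G B D

At row 1, column 2: row 1 has {A,C,F}; column 2 has {A,D,E,G}; that leaves B.
At row 1, column 3: row 1 has {A,B,C,F}; column 3 has {D,E}; that leaves G.
At row 1, column 4: row 1 has {A,B,C,F,G}; column 4 has {A,B,C,E,F}; that leaves D.
At row 3, column 2: row 3 has {A,E,F,G}; column 2 has {A,B,D,E,G}; that leaves C.
At row 3, column 3: row 3 has {A,C,E,F,G}; column 3 has {D,E,G}; the diagonal has {A,C,D}; that leaves B.
At row 4, column 2: row 4 has {A,B,C,D}; column 2 has {A,B,C,D,E,G}; that leaves F.
At row 4, column 4: row 4 has {A,B,C,D,F}; column 4 has {A,B,C,D,E,F}; the diagonal has {A,B,C,D}; that leaves G.
At row 4, column 7: row 4 has {A,B,C,D,F,G}; column 7 has {A,C,D,G}; that leaves E.
At row 5, column 5: row 5 has {A,D,E,G}; column 5 has {A,B,C,E}; the diagonal has {A,B,C,D,G}; that leaves F.
At row 5, column 7: row 5 has {A,D,E,F,G}; column 7 has {A,C,D,E,G}; that leaves B.
At row 6, column 5: row 6 has {C,E,G}; column 5 has {A,B,C,E,F}; that leaves D.
At row 6, column 7: row 6 has {C,D,E,G}; column 7 has {A,B,C,D,E,G}; that leaves F.
At row 7, column 1: row 7 has {B,C,D,E}; column 1 has {C,F,G}; that leaves A.
At row 7, column 3: row 7 has {A,B,C,D,E}; column 3 has {B,D,E,G}; that leaves F.
At row 7, column 5: row 7 has {A,B,C,D,E,F}; column 5 has {A,B,C,D,E,F}; that leaves G.
At row 1, column 1: row 1 has {A,B,C,D,F,G}; column 1 has {A,C,F,G}; the diagonal has {A,B,C,D,F,G}; that leaves E.
At row 3, column 1: row 3 has {A,B,C,E,F,G}; column 1 has {A,C,E,F,G}; that leaves D.
At row 5, column 3: row 5 has {A,B,D,E,F,G}; column 3 has {B,D,E,F,G}; that leaves C.
At row 6, column 1: row 6 has {C,D,E,F,G}; column 1 has {A,C,D,E,F,G}; that leaves B.
At row 6, column 3: row 6 has {B,C,D,E,F,G}; column 3 has {B,C,D,E,F,G}; that leaves A.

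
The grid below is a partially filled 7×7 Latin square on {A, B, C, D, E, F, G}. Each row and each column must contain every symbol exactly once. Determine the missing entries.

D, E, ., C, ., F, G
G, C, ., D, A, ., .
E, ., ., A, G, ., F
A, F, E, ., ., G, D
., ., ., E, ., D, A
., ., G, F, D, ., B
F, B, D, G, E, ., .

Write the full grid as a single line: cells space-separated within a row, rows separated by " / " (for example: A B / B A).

D E A C B F G / G C F D A B E / E D B A G C F / A F E B C G D / B G C E F D A / C A G F D E B / F B D G E A C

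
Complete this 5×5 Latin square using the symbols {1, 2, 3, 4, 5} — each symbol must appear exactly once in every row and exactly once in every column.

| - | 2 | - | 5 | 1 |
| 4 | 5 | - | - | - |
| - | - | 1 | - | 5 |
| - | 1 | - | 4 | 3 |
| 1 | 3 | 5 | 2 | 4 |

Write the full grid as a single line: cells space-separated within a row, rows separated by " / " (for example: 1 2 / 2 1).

3 2 4 5 1 / 4 5 3 1 2 / 2 4 1 3 5 / 5 1 2 4 3 / 1 3 5 2 4

row 1 has {1,2,5}; column 1 has {1,4} — only 3 is left for (r1,c1).
row 1 has {1,2,3,5}; column 3 has {1,5} — only 4 is left for (r1,c3).
row 2 has {4,5}; column 5 has {1,3,4,5} — only 2 is left for (r2,c5).
row 3 has {1,5}; column 1 has {1,3,4} — only 2 is left for (r3,c1).
row 3 has {1,2,5}; column 2 has {1,2,3,5} — only 4 is left for (r3,c2).
row 3 has {1,2,4,5}; column 4 has {2,4,5} — only 3 is left for (r3,c4).
row 4 has {1,3,4}; column 1 has {1,2,3,4} — only 5 is left for (r4,c1).
row 4 has {1,3,4,5}; column 3 has {1,4,5} — only 2 is left for (r4,c3).
row 2 has {2,4,5}; column 3 has {1,2,4,5} — only 3 is left for (r2,c3).
row 2 has {2,3,4,5}; column 4 has {2,3,4,5} — only 1 is left for (r2,c4).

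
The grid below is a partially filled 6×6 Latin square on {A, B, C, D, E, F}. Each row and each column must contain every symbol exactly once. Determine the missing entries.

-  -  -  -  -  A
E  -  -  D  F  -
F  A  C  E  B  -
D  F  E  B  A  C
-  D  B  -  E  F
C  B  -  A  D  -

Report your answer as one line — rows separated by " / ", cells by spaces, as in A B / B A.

(r1,c1) = B
(r1,c5) = C
(r2,c2) = C
(r2,c3) = A
(r2,c6) = B
(r3,c6) = D
(r5,c1) = A
(r5,c4) = C
(r6,c3) = F
(r6,c6) = E
(r1,c2) = E
(r1,c3) = D
(r1,c4) = F

B E D F C A / E C A D F B / F A C E B D / D F E B A C / A D B C E F / C B F A D E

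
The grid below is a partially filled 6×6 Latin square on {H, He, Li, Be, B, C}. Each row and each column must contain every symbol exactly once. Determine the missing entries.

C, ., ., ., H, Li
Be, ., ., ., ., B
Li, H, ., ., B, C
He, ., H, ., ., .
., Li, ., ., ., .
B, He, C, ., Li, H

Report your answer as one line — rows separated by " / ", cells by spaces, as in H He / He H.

C Be He B H Li / Be C Li H He B / Li H Be He B C / He B H Li C Be / H Li B C Be He / B He C Be Li H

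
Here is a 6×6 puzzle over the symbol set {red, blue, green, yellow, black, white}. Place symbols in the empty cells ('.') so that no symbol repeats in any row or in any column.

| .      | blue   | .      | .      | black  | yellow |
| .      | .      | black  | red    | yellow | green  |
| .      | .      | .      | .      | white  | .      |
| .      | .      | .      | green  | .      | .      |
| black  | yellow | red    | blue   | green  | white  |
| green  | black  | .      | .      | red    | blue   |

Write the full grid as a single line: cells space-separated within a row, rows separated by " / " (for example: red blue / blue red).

(r1,c4): row 1 has {blue,yellow,black}; column 4 has {red,blue,green}, so it must be white.
(r2,c2): row 2 has {red,green,yellow,black}; column 2 has {blue,yellow,black}, so it must be white.
(r4,c2): row 4 has {green}; column 2 has {blue,yellow,black,white}, so it must be red.
(r4,c5): row 4 has {red,green}; column 5 has {red,green,yellow,black,white}, so it must be blue.
(r4,c6): row 4 has {red,blue,green}; column 6 has {blue,green,yellow,white}, so it must be black.
(r6,c4): row 6 has {red,blue,green,black}; column 4 has {red,blue,green,white}, so it must be yellow.
(r1,c1): row 1 has {blue,yellow,black,white}; column 1 has {green,black}, so it must be red.
(r1,c3): row 1 has {red,blue,yellow,black,white}; column 3 has {red,black}, so it must be green.
(r2,c1): row 2 has {red,green,yellow,black,white}; column 1 has {red,green,black}, so it must be blue.
(r3,c1): row 3 has {white}; column 1 has {red,blue,green,black}, so it must be yellow.
(r3,c2): row 3 has {yellow,white}; column 2 has {red,blue,yellow,black,white}, so it must be green.
(r3,c3): row 3 has {green,yellow,white}; column 3 has {red,green,black}, so it must be blue.
(r3,c4): row 3 has {blue,green,yellow,white}; column 4 has {red,blue,green,yellow,white}, so it must be black.
(r3,c6): row 3 has {blue,green,yellow,black,white}; column 6 has {blue,green,yellow,black,white}, so it must be red.
(r4,c1): row 4 has {red,blue,green,black}; column 1 has {red,blue,green,yellow,black}, so it must be white.
(r4,c3): row 4 has {red,blue,green,black,white}; column 3 has {red,blue,green,black}, so it must be yellow.
(r6,c3): row 6 has {red,blue,green,yellow,black}; column 3 has {red,blue,green,yellow,black}, so it must be white.

red blue green white black yellow / blue white black red yellow green / yellow green blue black white red / white red yellow green blue black / black yellow red blue green white / green black white yellow red blue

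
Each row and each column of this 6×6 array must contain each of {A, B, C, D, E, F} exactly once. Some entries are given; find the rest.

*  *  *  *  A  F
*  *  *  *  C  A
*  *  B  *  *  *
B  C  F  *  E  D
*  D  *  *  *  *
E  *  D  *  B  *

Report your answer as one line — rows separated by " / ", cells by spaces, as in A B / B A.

row 2 has {A,C}; column 3 has {B,D,F} — only E is left for (r2,c3).
row 4 has {B,C,D,E,F}; column 4 is empty so far — only A is left for (r4,c4).
row 5 has {D}; column 5 has {A,B,C,E} — only F is left for (r5,c5).
row 6 has {B,D,E}; column 6 has {A,D,F} — only C is left for (r6,c6).
row 1 has {A,F}; column 3 has {B,D,E,F} — only C is left for (r1,c3).
row 3 has {B}; column 5 has {A,B,C,E,F} — only D is left for (r3,c5).
row 3 has {B,D}; column 6 has {A,C,D,F} — only E is left for (r3,c6).
row 5 has {D,F}; column 3 has {B,C,D,E,F} — only A is left for (r5,c3).
row 5 has {A,D,F}; column 6 has {A,C,D,E,F} — only B is left for (r5,c6).
row 6 has {B,C,D,E}; column 4 has {A} — only F is left for (r6,c4).
row 1 has {A,C,F}; column 1 has {B,E} — only D is left for (r1,c1).
row 2 has {A,C,E}; column 1 has {B,D,E} — only F is left for (r2,c1).
row 2 has {A,C,E,F}; column 2 has {C,D} — only B is left for (r2,c2).
row 2 has {A,B,C,E,F}; column 4 has {A,F} — only D is left for (r2,c4).
row 3 has {B,D,E}; column 4 has {A,D,F} — only C is left for (r3,c4).
row 5 has {A,B,D,F}; column 1 has {B,D,E,F} — only C is left for (r5,c1).
row 5 has {A,B,C,D,F}; column 4 has {A,C,D,F} — only E is left for (r5,c4).
row 6 has {B,C,D,E,F}; column 2 has {B,C,D} — only A is left for (r6,c2).
row 1 has {A,C,D,F}; column 2 has {A,B,C,D} — only E is left for (r1,c2).
row 1 has {A,C,D,E,F}; column 4 has {A,C,D,E,F} — only B is left for (r1,c4).
row 3 has {B,C,D,E}; column 1 has {B,C,D,E,F} — only A is left for (r3,c1).
row 3 has {A,B,C,D,E}; column 2 has {A,B,C,D,E} — only F is left for (r3,c2).

D E C B A F / F B E D C A / A F B C D E / B C F A E D / C D A E F B / E A D F B C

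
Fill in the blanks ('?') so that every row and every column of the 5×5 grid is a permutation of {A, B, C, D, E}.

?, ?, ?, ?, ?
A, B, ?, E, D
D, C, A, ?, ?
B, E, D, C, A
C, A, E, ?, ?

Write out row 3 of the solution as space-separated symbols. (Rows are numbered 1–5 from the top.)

D C A B E

At row 1, column 1: row 1 is empty so far; column 1 has {A,B,C,D}; that leaves E.
At row 1, column 2: row 1 has {E}; column 2 has {A,B,C,E}; that leaves D.
At row 2, column 3: row 2 has {A,B,D,E}; column 3 has {A,D,E}; that leaves C.
At row 3, column 4: row 3 has {A,C,D}; column 4 has {C,E}; that leaves B.
At row 3, column 5: row 3 has {A,B,C,D}; column 5 has {A,D}; that leaves E.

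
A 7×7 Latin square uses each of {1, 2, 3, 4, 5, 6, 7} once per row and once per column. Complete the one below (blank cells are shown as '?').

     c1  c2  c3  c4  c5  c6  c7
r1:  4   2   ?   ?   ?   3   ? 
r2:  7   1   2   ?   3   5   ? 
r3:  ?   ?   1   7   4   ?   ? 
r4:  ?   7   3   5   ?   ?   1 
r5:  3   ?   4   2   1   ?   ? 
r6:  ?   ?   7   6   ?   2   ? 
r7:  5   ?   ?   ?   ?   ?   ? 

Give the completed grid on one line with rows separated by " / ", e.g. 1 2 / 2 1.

4 2 5 1 6 3 7 / 7 1 2 4 3 5 6 / 2 5 1 7 4 6 3 / 6 7 3 5 2 4 1 / 3 6 4 2 1 7 5 / 1 3 7 6 5 2 4 / 5 4 6 3 7 1 2

(r1,c4) = 1
(r2,c4) = 4
(r2,c7) = 6
(r3,c6) = 6
(r4,c6) = 4
(r5,c6) = 7
(r5,c7) = 5
(r6,c1) = 1
(r6,c5) = 5
(r7,c3) = 6
(r7,c4) = 3
(r7,c6) = 1
(r1,c3) = 5
(r1,c7) = 7
(r3,c1) = 2
(r3,c7) = 3
(r4,c1) = 6
(r4,c5) = 2
(r5,c2) = 6
(r6,c7) = 4
(r7,c2) = 4
(r7,c5) = 7
(r7,c7) = 2
(r1,c5) = 6
(r3,c2) = 5
(r6,c2) = 3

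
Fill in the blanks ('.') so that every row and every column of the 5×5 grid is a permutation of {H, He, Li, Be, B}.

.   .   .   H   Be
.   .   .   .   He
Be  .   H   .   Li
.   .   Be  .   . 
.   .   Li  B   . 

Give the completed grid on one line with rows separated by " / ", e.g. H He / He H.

B Li He H Be / Li H B Be He / Be B H He Li / H He Be Li B / He Be Li B H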